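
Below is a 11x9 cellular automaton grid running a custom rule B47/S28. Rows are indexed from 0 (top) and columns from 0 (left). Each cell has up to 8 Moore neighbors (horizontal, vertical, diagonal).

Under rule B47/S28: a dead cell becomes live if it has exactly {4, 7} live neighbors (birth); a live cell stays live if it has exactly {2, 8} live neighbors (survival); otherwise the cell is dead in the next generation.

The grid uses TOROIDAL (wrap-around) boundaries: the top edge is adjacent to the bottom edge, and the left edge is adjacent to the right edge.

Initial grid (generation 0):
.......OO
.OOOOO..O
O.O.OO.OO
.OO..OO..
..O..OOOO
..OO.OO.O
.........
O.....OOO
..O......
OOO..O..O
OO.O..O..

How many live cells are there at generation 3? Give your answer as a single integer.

Answer: 3

Derivation:
Simulating step by step:
Generation 0 (given above): 42 live cells
Generation 1: 24 live cells
.O.OO....
......O..
.........
O..OO....
.O.OO...O
..OO....O
......O.O
.......OO
..O....O.
........O
..O...OO.
Generation 2: 13 live cells
...O.....
.........
.........
O........
OO......O
O......OO
.........
.........
........O
.......OO
..O....O.
Generation 3: 3 live cells
.........
.........
.........
.........
.........
.......O.
.........
.........
........O
.........
.......O.
Population at generation 3: 3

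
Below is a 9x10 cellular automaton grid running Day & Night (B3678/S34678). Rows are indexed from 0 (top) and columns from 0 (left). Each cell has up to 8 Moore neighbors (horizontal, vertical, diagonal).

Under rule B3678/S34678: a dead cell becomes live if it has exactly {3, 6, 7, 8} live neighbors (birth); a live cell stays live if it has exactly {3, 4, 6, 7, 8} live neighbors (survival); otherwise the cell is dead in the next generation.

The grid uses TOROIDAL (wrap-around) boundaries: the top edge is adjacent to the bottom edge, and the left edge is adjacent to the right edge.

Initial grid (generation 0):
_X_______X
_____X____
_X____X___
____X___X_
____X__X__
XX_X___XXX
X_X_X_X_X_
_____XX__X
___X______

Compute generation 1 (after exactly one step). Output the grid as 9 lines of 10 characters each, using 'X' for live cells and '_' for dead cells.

Simulating step by step:
Generation 0 (given above): 24 live cells
Generation 1: 27 live cells
(generation 1 grid is the final answer)

Answer: __________
X_________
_____X____
_____X_X__
X__X___X__
XXXXXXXXXX
X__X__X_XX
___XXX_X__
X_________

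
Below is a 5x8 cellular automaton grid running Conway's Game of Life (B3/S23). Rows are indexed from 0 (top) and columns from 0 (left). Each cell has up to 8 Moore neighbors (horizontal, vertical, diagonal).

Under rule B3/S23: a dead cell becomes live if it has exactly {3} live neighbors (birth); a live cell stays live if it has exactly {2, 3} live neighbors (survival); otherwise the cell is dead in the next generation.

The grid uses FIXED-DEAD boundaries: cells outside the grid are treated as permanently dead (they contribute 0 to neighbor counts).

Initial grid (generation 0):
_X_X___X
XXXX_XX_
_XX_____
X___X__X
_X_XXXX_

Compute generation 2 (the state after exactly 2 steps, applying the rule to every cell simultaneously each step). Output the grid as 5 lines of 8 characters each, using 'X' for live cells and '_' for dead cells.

Simulating step by step:
Generation 0 (given above): 19 live cells
Generation 1: 19 live cells
XX_XX_X_
X__XX_X_
____XXX_
X___X_X_
___XXXX_
Generation 2: 16 live cells
(generation 2 grid is the final answer)

Answer: XXXXX___
XXX___XX
______XX
_______X
___XX_X_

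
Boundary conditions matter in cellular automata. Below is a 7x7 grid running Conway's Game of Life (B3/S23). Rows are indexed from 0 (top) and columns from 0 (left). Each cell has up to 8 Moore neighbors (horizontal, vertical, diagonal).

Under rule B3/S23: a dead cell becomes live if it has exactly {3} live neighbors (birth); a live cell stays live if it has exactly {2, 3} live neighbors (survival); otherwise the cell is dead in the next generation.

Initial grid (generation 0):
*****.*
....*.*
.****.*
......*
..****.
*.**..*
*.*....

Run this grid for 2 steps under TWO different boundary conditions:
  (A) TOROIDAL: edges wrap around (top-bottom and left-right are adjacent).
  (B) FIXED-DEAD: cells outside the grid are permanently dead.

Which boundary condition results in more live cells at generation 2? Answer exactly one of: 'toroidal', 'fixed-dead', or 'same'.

Under TOROIDAL boundary, generation 2:
...**.*
*.*.*.*
.***..*
.......
..*.*..
*..*...
*..**..
Population = 18

Under FIXED-DEAD boundary, generation 2:
.***...
.......
.***..*
.*....*
.**.*.*
.*...**
.......
Population = 16

Comparison: toroidal=18, fixed-dead=16 -> toroidal

Answer: toroidal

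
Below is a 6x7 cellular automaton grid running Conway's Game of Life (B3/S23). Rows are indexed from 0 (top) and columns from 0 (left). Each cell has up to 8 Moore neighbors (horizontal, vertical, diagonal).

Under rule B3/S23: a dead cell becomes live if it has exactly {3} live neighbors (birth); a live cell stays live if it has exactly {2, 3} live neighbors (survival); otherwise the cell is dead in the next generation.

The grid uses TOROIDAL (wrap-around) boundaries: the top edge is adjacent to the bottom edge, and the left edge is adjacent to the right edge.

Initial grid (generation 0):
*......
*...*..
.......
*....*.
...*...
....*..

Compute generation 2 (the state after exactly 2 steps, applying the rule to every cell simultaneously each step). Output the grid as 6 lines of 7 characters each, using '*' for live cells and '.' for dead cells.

Answer: .......
.......
.......
.......
.......
.......

Derivation:
Simulating step by step:
Generation 0 (given above): 7 live cells
Generation 1: 2 live cells
.......
.......
......*
.......
....*..
.......
Generation 2: 0 live cells
(generation 2 grid is the final answer)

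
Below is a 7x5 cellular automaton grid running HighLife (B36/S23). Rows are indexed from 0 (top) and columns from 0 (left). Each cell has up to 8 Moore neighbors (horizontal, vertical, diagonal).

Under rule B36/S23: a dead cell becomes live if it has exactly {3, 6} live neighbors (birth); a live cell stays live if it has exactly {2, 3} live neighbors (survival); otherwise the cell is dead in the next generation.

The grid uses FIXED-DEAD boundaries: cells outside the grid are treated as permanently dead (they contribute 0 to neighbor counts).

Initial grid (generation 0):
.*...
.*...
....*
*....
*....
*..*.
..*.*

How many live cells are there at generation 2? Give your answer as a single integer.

Answer: 6

Derivation:
Simulating step by step:
Generation 0 (given above): 9 live cells
Generation 1: 5 live cells
.....
.....
.....
.....
**...
.*.*.
...*.
Generation 2: 6 live cells
.....
.....
.....
.....
***..
**...
..*..
Population at generation 2: 6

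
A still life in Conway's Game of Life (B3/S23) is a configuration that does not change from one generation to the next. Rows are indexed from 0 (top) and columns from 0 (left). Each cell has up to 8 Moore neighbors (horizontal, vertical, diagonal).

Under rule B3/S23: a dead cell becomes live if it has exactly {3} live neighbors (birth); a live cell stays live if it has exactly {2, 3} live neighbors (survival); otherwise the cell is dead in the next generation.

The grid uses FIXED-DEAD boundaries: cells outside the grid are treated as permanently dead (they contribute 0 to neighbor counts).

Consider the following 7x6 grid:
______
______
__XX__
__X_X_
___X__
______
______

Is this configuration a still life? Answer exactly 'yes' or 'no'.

Compute generation 1 and compare to generation 0 (given above):
Generation 1:
______
______
__XX__
__X_X_
___X__
______
______
The grids are IDENTICAL -> still life.

Answer: yes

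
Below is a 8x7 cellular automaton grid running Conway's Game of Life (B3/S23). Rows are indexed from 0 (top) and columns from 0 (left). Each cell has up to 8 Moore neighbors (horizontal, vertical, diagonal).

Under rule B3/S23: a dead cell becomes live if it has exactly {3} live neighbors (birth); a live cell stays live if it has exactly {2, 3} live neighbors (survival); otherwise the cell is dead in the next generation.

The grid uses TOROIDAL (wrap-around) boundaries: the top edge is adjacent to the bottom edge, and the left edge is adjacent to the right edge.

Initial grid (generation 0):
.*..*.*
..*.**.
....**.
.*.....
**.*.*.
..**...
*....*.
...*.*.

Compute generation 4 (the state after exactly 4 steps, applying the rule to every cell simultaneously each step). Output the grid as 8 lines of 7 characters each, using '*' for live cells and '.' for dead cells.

Answer: .......
.....*.
.******
...*...
**...**
*....**
.......
.......

Derivation:
Simulating step by step:
Generation 0 (given above): 19 live cells
Generation 1: 23 live cells
..*...*
......*
...***.
***..**
**.**..
*.**...
..**..*
*....*.
Generation 2: 24 live cells
*....**
...**.*
.****..
.......
....**.
*.....*
*.***.*
****.*.
Generation 3: 12 live cells
.......
.*....*
..*.**.
..*..*.
.....**
**.....
....*..
.......
Generation 4: 15 live cells
(generation 4 grid is the final answer)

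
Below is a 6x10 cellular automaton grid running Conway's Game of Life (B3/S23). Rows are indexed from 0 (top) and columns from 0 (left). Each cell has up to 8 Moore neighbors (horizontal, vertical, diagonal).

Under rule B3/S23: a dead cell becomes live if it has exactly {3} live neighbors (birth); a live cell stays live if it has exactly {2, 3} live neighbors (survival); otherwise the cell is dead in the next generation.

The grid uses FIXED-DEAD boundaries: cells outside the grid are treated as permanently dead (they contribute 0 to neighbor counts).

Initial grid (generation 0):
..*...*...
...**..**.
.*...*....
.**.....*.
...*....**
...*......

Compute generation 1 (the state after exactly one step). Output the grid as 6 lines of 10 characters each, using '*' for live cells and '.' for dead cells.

Answer: ...*...*..
..******..
.*.**..**.
.**.....**
...*....**
..........

Derivation:
Simulating step by step:
Generation 0 (given above): 15 live cells
Generation 1: 20 live cells
(generation 1 grid is the final answer)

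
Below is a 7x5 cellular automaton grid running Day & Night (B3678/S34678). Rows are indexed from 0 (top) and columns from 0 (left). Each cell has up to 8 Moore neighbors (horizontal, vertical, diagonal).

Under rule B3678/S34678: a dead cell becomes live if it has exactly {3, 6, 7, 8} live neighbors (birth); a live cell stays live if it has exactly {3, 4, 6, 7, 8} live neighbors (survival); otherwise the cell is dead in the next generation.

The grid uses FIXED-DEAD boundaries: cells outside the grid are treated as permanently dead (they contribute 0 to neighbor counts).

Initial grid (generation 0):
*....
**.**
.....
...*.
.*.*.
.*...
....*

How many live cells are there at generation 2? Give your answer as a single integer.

Answer: 3

Derivation:
Simulating step by step:
Generation 0 (given above): 10 live cells
Generation 1: 6 live cells
.*...
.....
..***
..*..
.....
..*..
.....
Generation 2: 3 live cells
.....
..**.
...*.
.....
.....
.....
.....
Population at generation 2: 3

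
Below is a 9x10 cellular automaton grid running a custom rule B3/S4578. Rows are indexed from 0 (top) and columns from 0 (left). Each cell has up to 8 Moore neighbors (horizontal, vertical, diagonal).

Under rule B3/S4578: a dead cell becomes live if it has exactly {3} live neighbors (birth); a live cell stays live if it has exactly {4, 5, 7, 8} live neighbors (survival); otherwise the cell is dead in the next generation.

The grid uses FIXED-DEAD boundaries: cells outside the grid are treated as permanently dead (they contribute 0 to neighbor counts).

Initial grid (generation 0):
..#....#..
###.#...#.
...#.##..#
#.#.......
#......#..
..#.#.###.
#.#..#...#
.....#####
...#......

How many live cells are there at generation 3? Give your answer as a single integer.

Simulating step by step:
Generation 0 (given above): 30 live cells
Generation 1: 21 live cells
...#......
.....###..
#...#.....
.#....#...
...#..#.#.
...#.#....
.#.###....
....#.....
......###.
Generation 2: 15 live cells
......#...
....#.....
.......#..
.....#.#..
..#.##.#..
......#...
..#.#.....
...#..##..
..........
Generation 3: 8 live cells
..........
..........
......#...
....#...#.
..........
....#.....
...#.###..
..........
..........
Population at generation 3: 8

Answer: 8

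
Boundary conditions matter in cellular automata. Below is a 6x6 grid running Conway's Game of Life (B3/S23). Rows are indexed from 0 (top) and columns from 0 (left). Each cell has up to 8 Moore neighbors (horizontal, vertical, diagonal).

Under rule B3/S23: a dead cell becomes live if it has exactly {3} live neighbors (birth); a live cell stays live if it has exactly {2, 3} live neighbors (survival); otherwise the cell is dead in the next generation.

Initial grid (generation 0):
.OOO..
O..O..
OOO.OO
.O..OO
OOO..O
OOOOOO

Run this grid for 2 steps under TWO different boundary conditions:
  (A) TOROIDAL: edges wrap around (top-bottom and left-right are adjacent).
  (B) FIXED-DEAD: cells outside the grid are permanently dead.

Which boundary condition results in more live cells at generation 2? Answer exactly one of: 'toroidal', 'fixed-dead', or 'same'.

Under TOROIDAL boundary, generation 2:
......
......
......
......
......
......
Population = 0

Under FIXED-DEAD boundary, generation 2:
.OO...
O..O..
.O....
......
....O.
....O.
Population = 7

Comparison: toroidal=0, fixed-dead=7 -> fixed-dead

Answer: fixed-dead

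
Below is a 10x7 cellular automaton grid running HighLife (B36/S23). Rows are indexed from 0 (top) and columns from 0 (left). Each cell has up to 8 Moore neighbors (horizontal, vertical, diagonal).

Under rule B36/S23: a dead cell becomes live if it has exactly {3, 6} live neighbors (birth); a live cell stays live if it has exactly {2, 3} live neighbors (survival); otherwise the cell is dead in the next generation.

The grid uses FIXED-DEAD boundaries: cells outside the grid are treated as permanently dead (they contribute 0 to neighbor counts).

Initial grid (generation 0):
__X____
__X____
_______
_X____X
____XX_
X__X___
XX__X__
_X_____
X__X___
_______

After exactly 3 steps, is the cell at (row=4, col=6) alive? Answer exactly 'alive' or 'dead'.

Simulating step by step:
Generation 0 (given above): 14 live cells
Generation 1: 12 live cells
_______
_______
_______
_____X_
____XX_
XX_X_X_
XXX____
_XX____
_______
_______
Generation 2: 10 live cells
_______
_______
_______
____XX_
_____XX
X__X_X_
___X___
X_X____
_______
_______
Generation 3: 10 live cells
_______
_______
_______
____XXX
______X
_____XX
_XXXX__
_______
_______
_______

Cell (4,6) at generation 3: 1 -> alive

Answer: alive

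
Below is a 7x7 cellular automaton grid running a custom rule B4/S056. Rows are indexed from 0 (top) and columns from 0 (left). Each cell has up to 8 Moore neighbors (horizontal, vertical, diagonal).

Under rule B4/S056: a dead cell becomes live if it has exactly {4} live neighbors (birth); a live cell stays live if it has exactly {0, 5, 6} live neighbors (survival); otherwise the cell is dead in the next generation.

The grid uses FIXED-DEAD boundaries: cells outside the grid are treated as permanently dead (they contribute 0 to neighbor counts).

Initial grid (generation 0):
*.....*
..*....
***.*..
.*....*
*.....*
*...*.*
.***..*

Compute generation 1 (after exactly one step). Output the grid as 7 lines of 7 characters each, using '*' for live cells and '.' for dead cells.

Simulating step by step:
Generation 0 (given above): 18 live cells
Generation 1: 7 live cells
(generation 1 grid is the final answer)

Answer: *.....*
.......
....*..
*......
.....*.
.*...*.
.......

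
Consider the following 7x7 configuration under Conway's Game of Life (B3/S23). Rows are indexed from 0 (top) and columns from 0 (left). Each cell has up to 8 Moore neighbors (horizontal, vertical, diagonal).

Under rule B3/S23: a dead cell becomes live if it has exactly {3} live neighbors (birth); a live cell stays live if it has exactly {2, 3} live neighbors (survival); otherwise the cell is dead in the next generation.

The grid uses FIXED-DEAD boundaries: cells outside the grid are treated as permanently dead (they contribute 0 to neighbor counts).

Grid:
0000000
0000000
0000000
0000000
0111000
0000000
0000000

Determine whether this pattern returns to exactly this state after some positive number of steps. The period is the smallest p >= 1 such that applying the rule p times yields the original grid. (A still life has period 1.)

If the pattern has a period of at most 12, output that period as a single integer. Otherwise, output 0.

Simulating and comparing each generation to the original:
Gen 0 (original, given above): 3 live cells
Gen 1: 3 live cells, differs from original
Gen 2: 3 live cells, MATCHES original -> period = 2

Answer: 2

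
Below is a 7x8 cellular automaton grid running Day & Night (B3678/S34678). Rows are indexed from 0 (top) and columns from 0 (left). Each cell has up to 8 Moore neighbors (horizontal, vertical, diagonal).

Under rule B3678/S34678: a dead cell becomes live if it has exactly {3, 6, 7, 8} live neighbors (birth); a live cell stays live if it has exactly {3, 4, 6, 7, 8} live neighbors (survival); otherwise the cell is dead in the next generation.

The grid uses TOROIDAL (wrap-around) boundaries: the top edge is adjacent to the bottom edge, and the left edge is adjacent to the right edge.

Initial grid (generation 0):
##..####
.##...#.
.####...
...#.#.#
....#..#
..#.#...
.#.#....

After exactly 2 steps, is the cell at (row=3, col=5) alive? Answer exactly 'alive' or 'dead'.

Answer: alive

Derivation:
Simulating step by step:
Generation 0 (given above): 22 live cells
Generation 1: 23 live cells
##.#.###
......#.
##.####.
#..#..#.
....###.
........
.#.#..##
Generation 2: 24 live cells
#...##..
...#.#.#
..#.###.
.######.
.....#.#
....#..#
....####

Cell (3,5) at generation 2: 1 -> alive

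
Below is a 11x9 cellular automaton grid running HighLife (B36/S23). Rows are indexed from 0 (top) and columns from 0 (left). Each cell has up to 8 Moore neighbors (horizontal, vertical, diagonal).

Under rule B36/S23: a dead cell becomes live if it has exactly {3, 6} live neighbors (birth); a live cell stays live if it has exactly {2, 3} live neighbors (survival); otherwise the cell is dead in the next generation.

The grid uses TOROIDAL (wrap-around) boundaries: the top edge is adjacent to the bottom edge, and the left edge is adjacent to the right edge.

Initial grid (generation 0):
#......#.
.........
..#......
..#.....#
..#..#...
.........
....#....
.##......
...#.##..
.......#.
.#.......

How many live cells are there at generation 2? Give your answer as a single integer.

Simulating step by step:
Generation 0 (given above): 15 live cells
Generation 1: 11 live cells
.........
.........
.........
.###.....
.........
.........
.........
..####...
..#...#..
......#..
........#
Generation 2: 13 live cells
.........
.........
..#......
..#......
..#......
.........
...##....
..####...
..#.#.#..
.......#.
.........
Population at generation 2: 13

Answer: 13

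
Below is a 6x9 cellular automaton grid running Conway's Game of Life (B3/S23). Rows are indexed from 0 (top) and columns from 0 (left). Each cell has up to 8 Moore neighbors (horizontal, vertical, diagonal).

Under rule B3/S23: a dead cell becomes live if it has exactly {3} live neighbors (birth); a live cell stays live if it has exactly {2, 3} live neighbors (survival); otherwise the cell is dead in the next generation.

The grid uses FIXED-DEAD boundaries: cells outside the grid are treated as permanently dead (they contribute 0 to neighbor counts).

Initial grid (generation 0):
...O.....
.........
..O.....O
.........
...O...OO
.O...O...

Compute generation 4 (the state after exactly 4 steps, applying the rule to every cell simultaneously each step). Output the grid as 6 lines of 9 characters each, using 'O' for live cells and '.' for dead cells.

Answer: .........
.........
.........
.........
.........
.........

Derivation:
Simulating step by step:
Generation 0 (given above): 8 live cells
Generation 1: 2 live cells
.........
.........
.........
.......OO
.........
.........
Generation 2: 0 live cells
.........
.........
.........
.........
.........
.........
Generation 3: 0 live cells
.........
.........
.........
.........
.........
.........
Generation 4: 0 live cells
(generation 4 grid is the final answer)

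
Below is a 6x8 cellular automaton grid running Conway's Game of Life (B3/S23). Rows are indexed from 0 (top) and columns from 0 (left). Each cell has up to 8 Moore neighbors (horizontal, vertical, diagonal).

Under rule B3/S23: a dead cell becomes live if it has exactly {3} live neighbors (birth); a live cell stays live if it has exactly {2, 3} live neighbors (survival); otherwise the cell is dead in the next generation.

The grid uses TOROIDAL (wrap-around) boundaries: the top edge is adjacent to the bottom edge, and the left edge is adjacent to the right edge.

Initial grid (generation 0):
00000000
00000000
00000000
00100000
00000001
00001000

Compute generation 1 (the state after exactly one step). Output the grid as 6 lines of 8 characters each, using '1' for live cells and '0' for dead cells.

Answer: 00000000
00000000
00000000
00000000
00000000
00000000

Derivation:
Simulating step by step:
Generation 0 (given above): 3 live cells
Generation 1: 0 live cells
(generation 1 grid is the final answer)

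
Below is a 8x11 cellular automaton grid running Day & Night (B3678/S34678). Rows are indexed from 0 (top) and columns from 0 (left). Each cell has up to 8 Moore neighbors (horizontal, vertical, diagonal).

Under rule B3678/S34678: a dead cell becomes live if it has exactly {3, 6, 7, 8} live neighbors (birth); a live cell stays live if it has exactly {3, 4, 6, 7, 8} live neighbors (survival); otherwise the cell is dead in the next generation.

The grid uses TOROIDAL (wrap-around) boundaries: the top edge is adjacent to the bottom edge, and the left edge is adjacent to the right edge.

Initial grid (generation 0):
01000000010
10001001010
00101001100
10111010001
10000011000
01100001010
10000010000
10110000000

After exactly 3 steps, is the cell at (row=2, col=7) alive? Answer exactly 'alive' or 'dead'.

Simulating step by step:
Generation 0 (given above): 28 live cells
Generation 1: 31 live cells
11110000100
01010000001
10011011110
00010010100
10000111100
11000001101
00010000001
00000000001
Generation 2: 32 live cells
11100000011
01110000001
00011101111
00000001001
11000011101
10000001101
00000000001
01010000010
Generation 3: 30 live cells
00100000011
11010000010
00011010111
00001100111
00000010101
01000011101
00000000101
01000000010

Cell (2,7) at generation 3: 0 -> dead

Answer: dead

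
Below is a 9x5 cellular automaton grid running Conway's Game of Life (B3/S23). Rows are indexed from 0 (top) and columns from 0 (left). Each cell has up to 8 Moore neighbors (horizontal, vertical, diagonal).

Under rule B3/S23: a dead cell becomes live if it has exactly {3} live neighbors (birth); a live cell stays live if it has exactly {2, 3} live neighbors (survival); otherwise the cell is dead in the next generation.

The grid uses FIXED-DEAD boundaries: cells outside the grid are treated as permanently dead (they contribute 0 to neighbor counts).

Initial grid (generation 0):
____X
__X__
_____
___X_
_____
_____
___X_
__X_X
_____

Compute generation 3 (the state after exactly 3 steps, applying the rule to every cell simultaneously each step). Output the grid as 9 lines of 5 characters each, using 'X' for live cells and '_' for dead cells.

Simulating step by step:
Generation 0 (given above): 6 live cells
Generation 1: 2 live cells
_____
_____
_____
_____
_____
_____
___X_
___X_
_____
Generation 2: 0 live cells
_____
_____
_____
_____
_____
_____
_____
_____
_____
Generation 3: 0 live cells
(generation 3 grid is the final answer)

Answer: _____
_____
_____
_____
_____
_____
_____
_____
_____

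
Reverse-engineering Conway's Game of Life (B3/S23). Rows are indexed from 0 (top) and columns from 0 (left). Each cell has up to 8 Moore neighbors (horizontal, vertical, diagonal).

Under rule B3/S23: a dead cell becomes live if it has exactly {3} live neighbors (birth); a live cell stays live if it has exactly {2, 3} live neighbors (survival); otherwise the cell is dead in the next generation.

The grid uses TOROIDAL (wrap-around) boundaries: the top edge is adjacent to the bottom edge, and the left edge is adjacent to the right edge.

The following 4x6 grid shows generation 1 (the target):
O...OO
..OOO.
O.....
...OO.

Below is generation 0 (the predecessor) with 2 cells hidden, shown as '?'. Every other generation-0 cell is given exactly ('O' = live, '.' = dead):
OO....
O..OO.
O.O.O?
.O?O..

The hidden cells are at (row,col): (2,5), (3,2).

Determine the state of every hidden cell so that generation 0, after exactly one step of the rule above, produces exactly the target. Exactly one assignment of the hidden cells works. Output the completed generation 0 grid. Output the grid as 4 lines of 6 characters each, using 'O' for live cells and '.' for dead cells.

Hidden generation-0 cells (in order): (2,5), (3,2).
A hidden cell only influences target cells in its own 3x3 neighborhood. Try each of the 2^2 = 4 assignments, step the completed generation 0 forward once under B3/S23, and compare with the target:
  (2,5)=. (3,2)=. -> step gives (0,1)='O' but target has '.' -> reject
  (2,5)=. (3,2)=O -> step gives (1,0)='O' but target has '.' -> reject
  (2,5)=O (3,2)=. -> step gives (0,1)='O' but target has '.' -> reject
  (2,5)=O (3,2)=O -> step reproduces the target at every cell -> ACCEPT
Unique solution: (2,5)=live, (3,2)=live.
Check: live-neighbor counts of every cell in the completed generation 0:
345433
453336
354644
554334
Applying B3/S23 to generation 0 with these counts gives:
O...OO
..OOO.
O.....
...OO.
which matches the target exactly.

Answer: OO....
O..OO.
O.O.OO
.OOO..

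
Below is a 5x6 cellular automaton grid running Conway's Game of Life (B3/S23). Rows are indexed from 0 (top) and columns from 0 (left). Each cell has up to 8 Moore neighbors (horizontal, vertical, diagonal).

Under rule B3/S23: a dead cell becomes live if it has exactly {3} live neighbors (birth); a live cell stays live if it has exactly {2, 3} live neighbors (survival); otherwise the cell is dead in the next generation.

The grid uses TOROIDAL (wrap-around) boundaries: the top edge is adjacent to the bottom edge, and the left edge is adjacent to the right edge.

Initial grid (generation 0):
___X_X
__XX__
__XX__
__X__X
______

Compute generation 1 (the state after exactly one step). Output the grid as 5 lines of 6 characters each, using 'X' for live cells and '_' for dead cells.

Answer: __XXX_
______
_X__X_
__XX__
____X_

Derivation:
Simulating step by step:
Generation 0 (given above): 8 live cells
Generation 1: 8 live cells
(generation 1 grid is the final answer)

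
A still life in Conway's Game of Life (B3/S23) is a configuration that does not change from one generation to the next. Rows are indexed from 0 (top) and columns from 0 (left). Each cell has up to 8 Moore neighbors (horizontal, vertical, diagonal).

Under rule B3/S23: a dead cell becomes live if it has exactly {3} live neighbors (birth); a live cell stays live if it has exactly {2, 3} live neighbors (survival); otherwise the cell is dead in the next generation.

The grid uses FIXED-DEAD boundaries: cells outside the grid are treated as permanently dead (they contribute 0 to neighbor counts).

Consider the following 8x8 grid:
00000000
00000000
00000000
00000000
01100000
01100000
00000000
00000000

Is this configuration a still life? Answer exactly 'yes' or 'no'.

Compute generation 1 and compare to generation 0 (given above):
Generation 1:
00000000
00000000
00000000
00000000
01100000
01100000
00000000
00000000
The grids are IDENTICAL -> still life.

Answer: yes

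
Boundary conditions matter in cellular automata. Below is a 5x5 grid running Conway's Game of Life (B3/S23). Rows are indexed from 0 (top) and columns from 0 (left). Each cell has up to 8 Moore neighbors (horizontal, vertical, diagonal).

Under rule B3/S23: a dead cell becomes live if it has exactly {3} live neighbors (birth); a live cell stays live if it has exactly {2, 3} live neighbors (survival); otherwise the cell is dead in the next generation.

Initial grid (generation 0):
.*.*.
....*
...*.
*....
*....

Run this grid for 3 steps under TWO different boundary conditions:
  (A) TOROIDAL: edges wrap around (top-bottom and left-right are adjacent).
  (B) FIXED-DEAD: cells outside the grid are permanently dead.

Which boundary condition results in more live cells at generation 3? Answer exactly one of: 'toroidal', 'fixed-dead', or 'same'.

Under TOROIDAL boundary, generation 3:
..*..
.....
*..**
..**.
...**
Population = 8

Under FIXED-DEAD boundary, generation 3:
.....
..***
.....
.....
.....
Population = 3

Comparison: toroidal=8, fixed-dead=3 -> toroidal

Answer: toroidal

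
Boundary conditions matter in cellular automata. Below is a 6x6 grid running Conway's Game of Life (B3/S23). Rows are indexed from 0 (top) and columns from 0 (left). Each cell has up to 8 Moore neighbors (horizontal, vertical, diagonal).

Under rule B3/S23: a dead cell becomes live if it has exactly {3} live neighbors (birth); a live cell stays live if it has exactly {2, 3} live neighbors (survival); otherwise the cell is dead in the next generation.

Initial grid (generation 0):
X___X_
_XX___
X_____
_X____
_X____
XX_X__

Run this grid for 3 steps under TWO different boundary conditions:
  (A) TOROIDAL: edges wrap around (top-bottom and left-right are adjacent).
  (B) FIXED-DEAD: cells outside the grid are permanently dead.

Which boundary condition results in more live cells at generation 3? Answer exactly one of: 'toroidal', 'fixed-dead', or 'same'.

Answer: toroidal

Derivation:
Under TOROIDAL boundary, generation 3:
____XX
___X__
__X___
_X____
XX_XXX
____XX
Population = 12

Under FIXED-DEAD boundary, generation 3:
XX____
X_X___
__XX__
_X____
X_X___
_X____
Population = 10

Comparison: toroidal=12, fixed-dead=10 -> toroidal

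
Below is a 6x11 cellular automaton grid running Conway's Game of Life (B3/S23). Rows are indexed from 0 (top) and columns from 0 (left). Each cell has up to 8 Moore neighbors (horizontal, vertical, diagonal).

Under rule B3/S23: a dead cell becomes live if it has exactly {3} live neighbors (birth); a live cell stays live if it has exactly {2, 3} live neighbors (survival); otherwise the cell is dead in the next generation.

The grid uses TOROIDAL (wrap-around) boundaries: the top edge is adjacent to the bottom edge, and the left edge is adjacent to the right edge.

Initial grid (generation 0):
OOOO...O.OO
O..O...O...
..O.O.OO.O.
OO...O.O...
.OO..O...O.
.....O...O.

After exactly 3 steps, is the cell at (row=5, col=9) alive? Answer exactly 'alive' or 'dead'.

Simulating step by step:
Generation 0 (given above): 25 live cells
Generation 1: 35 live cells
OOOOO.O..O.
O...O..O.O.
O.OOOO.O..O
O..OOO.O..O
OOO.OO..O.O
...OO.O..O.
Generation 2: 21 live cells
OOO...OO.O.
.......O.O.
..O....O.O.
.......OO..
.OO....OO..
......OOOO.
Generation 3: 15 live cells
.O.......O.
..O....O.O.
......OO.O.
.OO...O..O.
...........
O........OO

Cell (5,9) at generation 3: 1 -> alive

Answer: alive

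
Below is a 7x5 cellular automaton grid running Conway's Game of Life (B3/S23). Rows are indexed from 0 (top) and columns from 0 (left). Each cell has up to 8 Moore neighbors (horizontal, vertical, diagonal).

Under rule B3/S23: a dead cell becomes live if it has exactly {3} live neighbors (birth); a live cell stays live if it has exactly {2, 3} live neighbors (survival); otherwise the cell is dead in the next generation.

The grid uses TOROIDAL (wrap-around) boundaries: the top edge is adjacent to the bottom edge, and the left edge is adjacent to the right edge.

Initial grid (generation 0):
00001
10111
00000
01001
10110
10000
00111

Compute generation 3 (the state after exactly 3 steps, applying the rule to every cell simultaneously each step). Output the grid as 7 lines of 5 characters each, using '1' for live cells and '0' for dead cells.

Answer: 00100
11111
00001
00000
00000
10001
00011

Derivation:
Simulating step by step:
Generation 0 (given above): 14 live cells
Generation 1: 18 live cells
01000
10011
01100
11111
10110
10000
10011
Generation 2: 10 live cells
01100
10011
00000
00000
00000
10100
11001
Generation 3: 11 live cells
(generation 3 grid is the final answer)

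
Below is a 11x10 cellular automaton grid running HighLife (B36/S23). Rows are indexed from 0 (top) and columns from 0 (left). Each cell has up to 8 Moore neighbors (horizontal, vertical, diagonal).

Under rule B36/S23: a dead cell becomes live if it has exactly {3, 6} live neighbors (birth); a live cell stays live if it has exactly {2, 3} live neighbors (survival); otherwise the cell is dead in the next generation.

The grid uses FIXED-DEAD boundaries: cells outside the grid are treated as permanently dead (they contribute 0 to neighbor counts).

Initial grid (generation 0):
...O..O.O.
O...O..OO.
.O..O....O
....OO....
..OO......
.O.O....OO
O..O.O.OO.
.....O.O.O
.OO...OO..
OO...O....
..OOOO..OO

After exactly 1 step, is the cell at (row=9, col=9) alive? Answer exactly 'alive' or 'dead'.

Simulating step by step:
Generation 0 (given above): 39 live cells
Generation 1: 42 live cells
........O.
...OOO.OOO
...OO...O.
..O.OO....
..OO......
.O.O...OOO
..O....O..
.OO.OOO...
OOO..O.OO.
O....O.OO.
.OOOOO....

Cell (9,9) at generation 1: 0 -> dead

Answer: dead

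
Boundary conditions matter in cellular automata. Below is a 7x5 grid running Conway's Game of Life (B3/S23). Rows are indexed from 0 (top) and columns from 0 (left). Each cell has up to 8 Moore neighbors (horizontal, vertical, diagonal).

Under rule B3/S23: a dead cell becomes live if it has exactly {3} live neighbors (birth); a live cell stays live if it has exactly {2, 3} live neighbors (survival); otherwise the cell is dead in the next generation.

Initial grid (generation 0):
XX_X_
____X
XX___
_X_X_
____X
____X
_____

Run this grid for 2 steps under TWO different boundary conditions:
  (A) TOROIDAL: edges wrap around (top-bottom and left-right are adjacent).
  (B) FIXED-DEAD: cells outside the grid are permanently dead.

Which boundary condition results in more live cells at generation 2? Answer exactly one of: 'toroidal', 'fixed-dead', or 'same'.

Under TOROIDAL boundary, generation 2:
_X___
__X__
____X
_____
XXXXX
___X_
X___X
Population = 11

Under FIXED-DEAD boundary, generation 2:
_____
__X__
X__X_
X____
_XXX_
_____
_____
Population = 7

Comparison: toroidal=11, fixed-dead=7 -> toroidal

Answer: toroidal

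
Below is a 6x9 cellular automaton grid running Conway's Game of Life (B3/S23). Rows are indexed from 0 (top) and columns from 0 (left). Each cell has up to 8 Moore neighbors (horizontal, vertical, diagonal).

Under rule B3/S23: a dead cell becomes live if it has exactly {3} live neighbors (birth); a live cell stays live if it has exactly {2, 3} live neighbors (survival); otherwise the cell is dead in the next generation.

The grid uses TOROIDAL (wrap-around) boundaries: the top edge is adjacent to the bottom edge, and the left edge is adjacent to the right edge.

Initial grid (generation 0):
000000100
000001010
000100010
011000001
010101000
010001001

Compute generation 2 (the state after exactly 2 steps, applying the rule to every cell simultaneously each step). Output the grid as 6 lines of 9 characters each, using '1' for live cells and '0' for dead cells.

Simulating step by step:
Generation 0 (given above): 14 live cells
Generation 1: 19 live cells
000001110
000000010
001000111
110110000
010010000
101011100
Generation 2: 22 live cells
(generation 2 grid is the final answer)

Answer: 000010011
000001000
111100111
110111011
000000000
010110010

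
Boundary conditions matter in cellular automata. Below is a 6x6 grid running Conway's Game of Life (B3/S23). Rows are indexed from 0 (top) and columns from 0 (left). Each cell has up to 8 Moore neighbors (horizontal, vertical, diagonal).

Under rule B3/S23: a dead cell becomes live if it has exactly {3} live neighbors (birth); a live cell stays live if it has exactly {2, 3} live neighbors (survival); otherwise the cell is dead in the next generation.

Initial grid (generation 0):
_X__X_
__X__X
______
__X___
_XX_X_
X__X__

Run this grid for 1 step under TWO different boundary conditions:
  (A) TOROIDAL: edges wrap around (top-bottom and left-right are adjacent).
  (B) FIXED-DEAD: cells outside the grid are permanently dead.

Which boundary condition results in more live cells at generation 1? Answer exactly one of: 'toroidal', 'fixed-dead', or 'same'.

Under TOROIDAL boundary, generation 1:
XXXXXX
______
______
_XXX__
_XX___
X__XXX
Population = 15

Under FIXED-DEAD boundary, generation 1:
______
______
______
_XXX__
_XX___
_XXX__
Population = 8

Comparison: toroidal=15, fixed-dead=8 -> toroidal

Answer: toroidal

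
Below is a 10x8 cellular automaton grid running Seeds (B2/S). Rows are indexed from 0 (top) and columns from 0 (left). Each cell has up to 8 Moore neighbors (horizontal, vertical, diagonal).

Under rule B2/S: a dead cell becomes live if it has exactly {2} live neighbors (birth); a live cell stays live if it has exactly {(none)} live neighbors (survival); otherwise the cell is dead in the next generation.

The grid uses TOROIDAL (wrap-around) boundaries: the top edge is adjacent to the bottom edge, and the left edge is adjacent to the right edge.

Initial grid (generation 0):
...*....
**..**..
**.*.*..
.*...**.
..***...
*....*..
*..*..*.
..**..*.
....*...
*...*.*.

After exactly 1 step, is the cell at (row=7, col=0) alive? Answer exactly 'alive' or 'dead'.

Answer: dead

Derivation:
Simulating step by step:
Generation 0 (given above): 27 live cells
Generation 1: 13 live cells
..*...*.
......**
........
.......*
*......*
......*.
........
.*......
.**...*.
.......*

Cell (7,0) at generation 1: 0 -> dead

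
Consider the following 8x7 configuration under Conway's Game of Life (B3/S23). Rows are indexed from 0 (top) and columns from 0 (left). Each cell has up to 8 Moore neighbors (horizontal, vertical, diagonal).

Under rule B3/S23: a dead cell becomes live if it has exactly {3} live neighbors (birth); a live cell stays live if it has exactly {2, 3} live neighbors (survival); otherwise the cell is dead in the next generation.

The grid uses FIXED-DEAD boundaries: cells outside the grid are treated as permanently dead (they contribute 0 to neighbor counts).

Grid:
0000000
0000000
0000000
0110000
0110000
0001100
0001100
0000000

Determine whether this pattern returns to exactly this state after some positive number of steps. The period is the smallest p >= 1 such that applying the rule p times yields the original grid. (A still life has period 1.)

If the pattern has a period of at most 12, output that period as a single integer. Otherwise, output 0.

Simulating and comparing each generation to the original:
Gen 0 (original, given above): 8 live cells
Gen 1: 6 live cells, differs from original
Gen 2: 8 live cells, MATCHES original -> period = 2

Answer: 2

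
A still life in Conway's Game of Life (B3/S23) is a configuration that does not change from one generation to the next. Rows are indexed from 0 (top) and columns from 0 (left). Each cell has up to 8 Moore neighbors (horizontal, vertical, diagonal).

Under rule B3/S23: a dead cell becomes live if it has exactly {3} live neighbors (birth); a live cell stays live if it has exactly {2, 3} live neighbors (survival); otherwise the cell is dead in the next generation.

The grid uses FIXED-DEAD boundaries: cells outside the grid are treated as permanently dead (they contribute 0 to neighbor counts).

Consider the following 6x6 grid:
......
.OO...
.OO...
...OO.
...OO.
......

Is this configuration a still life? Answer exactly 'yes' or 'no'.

Compute generation 1 and compare to generation 0 (given above):
Generation 1:
......
.OO...
.O....
....O.
...OO.
......
Cell (2,2) differs: gen0=1 vs gen1=0 -> NOT a still life.

Answer: no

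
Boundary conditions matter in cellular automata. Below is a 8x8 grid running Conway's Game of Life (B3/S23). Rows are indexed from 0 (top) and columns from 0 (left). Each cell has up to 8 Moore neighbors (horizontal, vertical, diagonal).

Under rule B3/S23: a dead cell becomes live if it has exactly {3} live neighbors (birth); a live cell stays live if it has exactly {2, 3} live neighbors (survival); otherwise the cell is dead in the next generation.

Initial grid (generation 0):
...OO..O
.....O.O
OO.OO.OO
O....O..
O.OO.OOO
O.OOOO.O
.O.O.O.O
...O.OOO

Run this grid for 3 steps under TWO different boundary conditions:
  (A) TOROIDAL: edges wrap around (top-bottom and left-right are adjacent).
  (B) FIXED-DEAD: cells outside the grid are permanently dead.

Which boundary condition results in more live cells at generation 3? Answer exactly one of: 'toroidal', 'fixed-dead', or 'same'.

Answer: fixed-dead

Derivation:
Under TOROIDAL boundary, generation 3:
.....OO.
O...O..O
.OOO....
........
........
........
........
OOO...OO
Population = 13

Under FIXED-DEAD boundary, generation 3:
.....OO.
OOO.O..O
OOO.OOO.
O.......
OO......
OO....OO
.......O
........
Population = 21

Comparison: toroidal=13, fixed-dead=21 -> fixed-dead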